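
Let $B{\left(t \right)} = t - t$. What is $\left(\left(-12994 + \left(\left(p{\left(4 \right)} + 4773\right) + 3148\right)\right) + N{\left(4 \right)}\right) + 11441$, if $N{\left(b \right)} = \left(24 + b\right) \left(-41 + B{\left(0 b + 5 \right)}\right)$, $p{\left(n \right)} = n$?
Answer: $5224$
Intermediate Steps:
$B{\left(t \right)} = 0$
$N{\left(b \right)} = -984 - 41 b$ ($N{\left(b \right)} = \left(24 + b\right) \left(-41 + 0\right) = \left(24 + b\right) \left(-41\right) = -984 - 41 b$)
$\left(\left(-12994 + \left(\left(p{\left(4 \right)} + 4773\right) + 3148\right)\right) + N{\left(4 \right)}\right) + 11441 = \left(\left(-12994 + \left(\left(4 + 4773\right) + 3148\right)\right) - 1148\right) + 11441 = \left(\left(-12994 + \left(4777 + 3148\right)\right) - 1148\right) + 11441 = \left(\left(-12994 + 7925\right) - 1148\right) + 11441 = \left(-5069 - 1148\right) + 11441 = -6217 + 11441 = 5224$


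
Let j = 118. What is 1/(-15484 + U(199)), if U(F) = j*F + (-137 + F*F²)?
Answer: 1/7888460 ≈ 1.2677e-7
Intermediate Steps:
U(F) = -137 + F³ + 118*F (U(F) = 118*F + (-137 + F*F²) = 118*F + (-137 + F³) = -137 + F³ + 118*F)
1/(-15484 + U(199)) = 1/(-15484 + (-137 + 199³ + 118*199)) = 1/(-15484 + (-137 + 7880599 + 23482)) = 1/(-15484 + 7903944) = 1/7888460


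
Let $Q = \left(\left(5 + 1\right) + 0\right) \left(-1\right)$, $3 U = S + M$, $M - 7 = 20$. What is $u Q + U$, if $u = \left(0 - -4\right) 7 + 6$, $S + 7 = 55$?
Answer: $-179$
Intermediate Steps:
$M = 27$ ($M = 7 + 20 = 27$)
$S = 48$ ($S = -7 + 55 = 48$)
$u = 34$ ($u = \left(0 + 4\right) 7 + 6 = 4 \cdot 7 + 6 = 28 + 6 = 34$)
$U = 25$ ($U = \frac{48 + 27}{3} = \frac{1}{3} \cdot 75 = 25$)
$Q = -6$ ($Q = \left(6 + 0\right) \left(-1\right) = 6 \left(-1\right) = -6$)
$u Q + U = 34 \left(-6\right) + 25 = -204 + 25 = -179$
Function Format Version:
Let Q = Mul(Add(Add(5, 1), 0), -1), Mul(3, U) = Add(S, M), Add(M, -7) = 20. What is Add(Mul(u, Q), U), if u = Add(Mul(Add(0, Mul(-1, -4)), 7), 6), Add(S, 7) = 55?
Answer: -179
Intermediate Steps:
M = 27 (M = Add(7, 20) = 27)
S = 48 (S = Add(-7, 55) = 48)
u = 34 (u = Add(Mul(Add(0, 4), 7), 6) = Add(Mul(4, 7), 6) = Add(28, 6) = 34)
U = 25 (U = Mul(Rational(1, 3), Add(48, 27)) = Mul(Rational(1, 3), 75) = 25)
Q = -6 (Q = Mul(Add(6, 0), -1) = Mul(6, -1) = -6)
Add(Mul(u, Q), U) = Add(Mul(34, -6), 25) = Add(-204, 25) = -179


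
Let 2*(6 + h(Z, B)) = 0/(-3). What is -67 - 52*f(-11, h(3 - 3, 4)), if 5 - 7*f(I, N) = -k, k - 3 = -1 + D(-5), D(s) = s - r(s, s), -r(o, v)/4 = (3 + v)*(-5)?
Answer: -379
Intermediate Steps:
r(o, v) = 60 + 20*v (r(o, v) = -4*(3 + v)*(-5) = -4*(-15 - 5*v) = 60 + 20*v)
h(Z, B) = -6 (h(Z, B) = -6 + (0/(-3))/2 = -6 + (0*(-1/3))/2 = -6 + (1/2)*0 = -6 + 0 = -6)
D(s) = -60 - 19*s (D(s) = s - (60 + 20*s) = s + (-60 - 20*s) = -60 - 19*s)
k = 37 (k = 3 + (-1 + (-60 - 19*(-5))) = 3 + (-1 + (-60 + 95)) = 3 + (-1 + 35) = 3 + 34 = 37)
f(I, N) = 6 (f(I, N) = 5/7 - (-1)*37/7 = 5/7 - 1/7*(-37) = 5/7 + 37/7 = 6)
-67 - 52*f(-11, h(3 - 3, 4)) = -67 - 52*6 = -67 - 312 = -379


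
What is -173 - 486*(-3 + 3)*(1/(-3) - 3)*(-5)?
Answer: -173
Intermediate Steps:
-173 - 486*(-3 + 3)*(1/(-3) - 3)*(-5) = -173 - 486*0*(-1/3 - 3)*(-5) = -173 - 486*0*(-10/3)*(-5) = -173 - 0*(-5) = -173 - 486*0 = -173 + 0 = -173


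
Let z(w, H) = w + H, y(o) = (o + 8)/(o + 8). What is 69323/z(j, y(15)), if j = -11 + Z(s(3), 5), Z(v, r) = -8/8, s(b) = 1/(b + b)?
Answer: -69323/11 ≈ -6302.1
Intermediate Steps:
s(b) = 1/(2*b)
Z(v, r) = -1 (Z(v, r) = -8*1/8 = -1)
j = -12 (j = -11 - 1 = -12)
y(o) = 1 (y(o) = (8 + o)/(8 + o) = 1)
z(w, H) = H + w
69323/z(j, y(15)) = 69323/(1 - 12) = 69323/(-11) = 69323*(-1/11) = -69323/11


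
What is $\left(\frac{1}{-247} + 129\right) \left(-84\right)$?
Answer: $- \frac{2676408}{247} \approx -10836.0$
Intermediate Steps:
$\left(\frac{1}{-247} + 129\right) \left(-84\right) = \left(- \frac{1}{247} + 129\right) \left(-84\right) = \frac{31862}{247} \left(-84\right) = - \frac{2676408}{247}$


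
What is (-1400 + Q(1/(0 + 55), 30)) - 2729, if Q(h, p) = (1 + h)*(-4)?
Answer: -227319/55 ≈ -4133.1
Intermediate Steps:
Q(h, p) = -4 - 4*h
(-1400 + Q(1/(0 + 55), 30)) - 2729 = (-1400 + (-4 - 4/(0 + 55))) - 2729 = (-1400 + (-4 - 4/55)) - 2729 = (-1400 - 224/55) - 2729 = -77224/55 - 2729 = -227319/55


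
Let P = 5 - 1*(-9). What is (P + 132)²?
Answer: 21316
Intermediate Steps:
P = 14 (P = 5 + 9 = 14)
(P + 132)² = (14 + 132)² = 146² = 21316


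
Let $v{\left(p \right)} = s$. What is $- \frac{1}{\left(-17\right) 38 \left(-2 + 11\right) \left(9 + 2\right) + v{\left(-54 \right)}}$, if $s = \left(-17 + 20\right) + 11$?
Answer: $\frac{1}{63940} \approx 1.564 \cdot 10^{-5}$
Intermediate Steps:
$s = 14$ ($s = 3 + 11 = 14$)
$v{\left(p \right)} = 14$
$- \frac{1}{\left(-17\right) 38 \left(-2 + 11\right) \left(9 + 2\right) + v{\left(-54 \right)}} = - \frac{1}{\left(-17\right) 38 \left(-2 + 11\right) \left(9 + 2\right) + 14} = - \frac{1}{- 646 \cdot 9 \cdot 11 + 14} = - \frac{1}{\left(-646\right) 99 + 14} = - \frac{1}{-63954 + 14} = - \frac{1}{-63940} = \left(-1\right) \left(- \frac{1}{63940}\right) = \frac{1}{63940}$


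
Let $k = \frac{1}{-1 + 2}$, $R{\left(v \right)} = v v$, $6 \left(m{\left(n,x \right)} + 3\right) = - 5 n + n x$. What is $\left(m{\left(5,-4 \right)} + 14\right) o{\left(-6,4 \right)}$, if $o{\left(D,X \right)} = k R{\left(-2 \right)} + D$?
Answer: $-7$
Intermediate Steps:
$m{\left(n,x \right)} = -3 - \frac{5 n}{6} + \frac{n x}{6}$ ($m{\left(n,x \right)} = -3 + \frac{- 5 n + n x}{6} = -3 + \left(- \frac{5 n}{6} + \frac{n x}{6}\right) = -3 - \frac{5 n}{6} + \frac{n x}{6}$)
$R{\left(v \right)} = v^{2}$
$k = 1$ ($k = 1^{-1} = 1$)
$o{\left(D,X \right)} = 4 + D$ ($o{\left(D,X \right)} = 1 \left(-2\right)^{2} + D = 1 \cdot 4 + D = 4 + D$)
$\left(m{\left(5,-4 \right)} + 14\right) o{\left(-6,4 \right)} = \left(\left(-3 - \frac{25}{6} + \frac{1}{6} \cdot 5 \left(-4\right)\right) + 14\right) \left(4 - 6\right) = \left(\left(-3 - \frac{25}{6} - \frac{10}{3}\right) + 14\right) \left(-2\right) = \left(- \frac{21}{2} + 14\right) \left(-2\right) = \frac{7}{2} \left(-2\right) = -7$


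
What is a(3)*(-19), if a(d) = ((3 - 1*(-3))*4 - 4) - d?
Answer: -323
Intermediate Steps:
a(d) = 20 - d (a(d) = ((3 + 3)*4 - 4) - d = (6*4 - 4) - d = (24 - 4) - d = 20 - d)
a(3)*(-19) = (20 - 1*3)*(-19) = (20 - 3)*(-19) = 17*(-19) = -323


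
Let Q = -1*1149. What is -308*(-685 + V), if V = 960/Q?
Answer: 80903900/383 ≈ 2.1124e+5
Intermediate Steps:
Q = -1149
V = -320/383 (V = 960/(-1149) = 960*(-1/1149) = -320/383 ≈ -0.83551)
-308*(-685 + V) = -308*(-685 - 320/383) = -308*(-262675/383) = 80903900/383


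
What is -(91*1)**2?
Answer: -8281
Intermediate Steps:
-(91*1)**2 = -1*91**2 = -1*8281 = -8281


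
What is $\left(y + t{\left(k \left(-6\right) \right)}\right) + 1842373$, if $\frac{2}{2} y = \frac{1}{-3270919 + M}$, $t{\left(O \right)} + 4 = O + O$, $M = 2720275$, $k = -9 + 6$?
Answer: $\frac{1014509258819}{550644} \approx 1.8424 \cdot 10^{6}$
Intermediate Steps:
$k = -3$
$t{\left(O \right)} = -4 + 2 O$ ($t{\left(O \right)} = -4 + \left(O + O\right) = -4 + 2 O$)
$y = - \frac{1}{550644}$ ($y = \frac{1}{-3270919 + 2720275} = \frac{1}{-550644} = - \frac{1}{550644} \approx -1.8161 \cdot 10^{-6}$)
$\left(y + t{\left(k \left(-6\right) \right)}\right) + 1842373 = \left(- \frac{1}{550644} - \left(4 - 2 \left(\left(-3\right) \left(-6\right)\right)\right)\right) + 1842373 = \left(- \frac{1}{550644} + \left(-4 + 2 \cdot 18\right)\right) + 1842373 = \left(- \frac{1}{550644} + \left(-4 + 36\right)\right) + 1842373 = \left(- \frac{1}{550644} + 32\right) + 1842373 = \frac{17620607}{550644} + 1842373 = \frac{1014509258819}{550644}$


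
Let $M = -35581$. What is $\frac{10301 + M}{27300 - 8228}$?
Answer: $- \frac{395}{298} \approx -1.3255$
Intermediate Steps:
$\frac{10301 + M}{27300 - 8228} = \frac{10301 - 35581}{27300 - 8228} = - \frac{25280}{19072} = \left(-25280\right) \frac{1}{19072} = - \frac{395}{298}$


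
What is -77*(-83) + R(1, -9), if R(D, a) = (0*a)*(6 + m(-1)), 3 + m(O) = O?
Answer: 6391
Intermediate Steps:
m(O) = -3 + O
R(D, a) = 0 (R(D, a) = (0*a)*(6 + (-3 - 1)) = 0*(6 - 4) = 0*2 = 0)
-77*(-83) + R(1, -9) = -77*(-83) + 0 = 6391 + 0 = 6391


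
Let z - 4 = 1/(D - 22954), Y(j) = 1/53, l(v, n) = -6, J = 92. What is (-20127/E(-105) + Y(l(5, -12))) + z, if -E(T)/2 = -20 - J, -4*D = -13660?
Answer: -19910624113/231967008 ≈ -85.834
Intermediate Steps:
D = 3415 (D = -¼*(-13660) = 3415)
E(T) = 224 (E(T) = -2*(-20 - 1*92) = -2*(-20 - 92) = -2*(-112) = 224)
Y(j) = 1/53
z = 78155/19539 (z = 4 + 1/(3415 - 22954) = 4 + 1/(-19539) = 4 - 1/19539 = 78155/19539 ≈ 4.0000)
(-20127/E(-105) + Y(l(5, -12))) + z = (-20127/224 + 1/53) + 78155/19539 = -1066507/11872 + 78155/19539 = -19910624113/231967008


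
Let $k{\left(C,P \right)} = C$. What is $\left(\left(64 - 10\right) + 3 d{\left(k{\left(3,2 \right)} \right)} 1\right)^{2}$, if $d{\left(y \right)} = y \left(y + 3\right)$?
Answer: $11664$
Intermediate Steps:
$d{\left(y \right)} = y \left(3 + y\right)$
$\left(\left(64 - 10\right) + 3 d{\left(k{\left(3,2 \right)} \right)} 1\right)^{2} = \left(\left(64 - 10\right) + 3 \cdot 3 \left(3 + 3\right) 1\right)^{2} = \left(54 + 3 \cdot 3 \cdot 6 \cdot 1\right)^{2} = \left(54 + 3 \cdot 18 \cdot 1\right)^{2} = \left(54 + 54 \cdot 1\right)^{2} = \left(54 + 54\right)^{2} = 108^{2} = 11664$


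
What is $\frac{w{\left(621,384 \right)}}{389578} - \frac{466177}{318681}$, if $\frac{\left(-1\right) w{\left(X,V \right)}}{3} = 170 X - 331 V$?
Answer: $- \frac{80512436672}{62075553309} \approx -1.297$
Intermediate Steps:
$w{\left(X,V \right)} = - 510 X + 993 V$ ($w{\left(X,V \right)} = - 3 \left(170 X - 331 V\right) = - 3 \left(- 331 V + 170 X\right) = - 510 X + 993 V$)
$\frac{w{\left(621,384 \right)}}{389578} - \frac{466177}{318681} = \frac{\left(-510\right) 621 + 993 \cdot 384}{389578} - \frac{466177}{318681} = \left(-316710 + 381312\right) \frac{1}{389578} - \frac{466177}{318681} = 64602 \cdot \frac{1}{389578} - \frac{466177}{318681} = \frac{32301}{194789} - \frac{466177}{318681} = - \frac{80512436672}{62075553309}$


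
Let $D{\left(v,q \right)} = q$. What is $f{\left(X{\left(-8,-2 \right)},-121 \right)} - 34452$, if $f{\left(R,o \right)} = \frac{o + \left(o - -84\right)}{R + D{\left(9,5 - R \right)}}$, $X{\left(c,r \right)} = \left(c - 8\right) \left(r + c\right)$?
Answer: $- \frac{172418}{5} \approx -34484.0$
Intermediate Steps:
$X{\left(c,r \right)} = \left(-8 + c\right) \left(c + r\right)$
$f{\left(R,o \right)} = \frac{84}{5} + \frac{2 o}{5}$ ($f{\left(R,o \right)} = \frac{o + \left(o - -84\right)}{R - \left(-5 + R\right)} = \frac{o + \left(o + 84\right)}{5} = \left(o + \left(84 + o\right)\right) \frac{1}{5} = \left(84 + 2 o\right) \frac{1}{5} = \frac{84}{5} + \frac{2 o}{5}$)
$f{\left(X{\left(-8,-2 \right)},-121 \right)} - 34452 = \left(\frac{84}{5} + \frac{2}{5} \left(-121\right)\right) - 34452 = \left(\frac{84}{5} - \frac{242}{5}\right) - 34452 = - \frac{158}{5} - 34452 = - \frac{172418}{5}$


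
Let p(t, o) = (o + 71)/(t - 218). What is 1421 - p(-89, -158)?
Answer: 436160/307 ≈ 1420.7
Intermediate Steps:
p(t, o) = (71 + o)/(-218 + t)
1421 - p(-89, -158) = 1421 - (71 - 158)/(-218 - 89) = 1421 - (-87)/(-307) = 1421 - (-1)*(-87)/307 = 1421 - 1*87/307 = 1421 - 87/307 = 436160/307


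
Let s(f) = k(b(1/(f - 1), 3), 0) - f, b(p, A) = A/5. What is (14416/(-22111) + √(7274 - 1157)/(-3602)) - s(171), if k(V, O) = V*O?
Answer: 3766565/22111 - √6117/3602 ≈ 170.33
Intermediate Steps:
b(p, A) = A/5 (b(p, A) = A*(⅕) = A/5)
k(V, O) = O*V
s(f) = -f (s(f) = 0*((⅕)*3) - f = 0*(⅗) - f = 0 - f = -f)
(14416/(-22111) + √(7274 - 1157)/(-3602)) - s(171) = (14416/(-22111) + √(7274 - 1157)/(-3602)) - (-1)*171 = (14416*(-1/22111) + √6117*(-1/3602)) - 1*(-171) = (-14416/22111 - √6117/3602) + 171 = 3766565/22111 - √6117/3602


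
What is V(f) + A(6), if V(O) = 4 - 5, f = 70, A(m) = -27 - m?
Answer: -34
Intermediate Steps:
V(O) = -1
V(f) + A(6) = -1 + (-27 - 1*6) = -1 + (-27 - 6) = -1 - 33 = -34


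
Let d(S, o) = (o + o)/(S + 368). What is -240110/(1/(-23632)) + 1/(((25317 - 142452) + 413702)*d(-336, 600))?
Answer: 126210304080588002/22242525 ≈ 5.6743e+9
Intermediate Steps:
d(S, o) = 2*o/(368 + S) (d(S, o) = (2*o)/(368 + S) = 2*o/(368 + S))
-240110/(1/(-23632)) + 1/(((25317 - 142452) + 413702)*d(-336, 600)) = -240110/(1/(-23632)) + 1/(((25317 - 142452) + 413702)*((2*600/(368 - 336)))) = -240110/(-1/23632) + 1/((-117135 + 413702)*((2*600/32))) = -240110*(-23632) + 1/(296567*((2*600*(1/32)))) = 5674279520 + 1/(296567*(75/2)) = 5674279520 + (1/296567)*(2/75) = 5674279520 + 2/22242525 = 126210304080588002/22242525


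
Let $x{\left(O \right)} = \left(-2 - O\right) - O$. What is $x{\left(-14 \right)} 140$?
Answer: $3640$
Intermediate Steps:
$x{\left(O \right)} = -2 - 2 O$
$x{\left(-14 \right)} 140 = \left(-2 - -28\right) 140 = \left(-2 + 28\right) 140 = 26 \cdot 140 = 3640$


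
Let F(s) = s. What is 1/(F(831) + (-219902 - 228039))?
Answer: -1/447110 ≈ -2.2366e-6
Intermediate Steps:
1/(F(831) + (-219902 - 228039)) = 1/(831 + (-219902 - 228039)) = 1/(831 - 447941) = 1/(-447110) = -1/447110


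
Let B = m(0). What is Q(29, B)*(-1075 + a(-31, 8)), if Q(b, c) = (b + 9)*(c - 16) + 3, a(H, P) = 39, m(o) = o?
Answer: 626780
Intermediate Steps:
B = 0
Q(b, c) = 3 + (-16 + c)*(9 + b) (Q(b, c) = (9 + b)*(-16 + c) + 3 = (-16 + c)*(9 + b) + 3 = 3 + (-16 + c)*(9 + b))
Q(29, B)*(-1075 + a(-31, 8)) = (-141 - 16*29 + 9*0 + 29*0)*(-1075 + 39) = (-141 - 464 + 0 + 0)*(-1036) = -605*(-1036) = 626780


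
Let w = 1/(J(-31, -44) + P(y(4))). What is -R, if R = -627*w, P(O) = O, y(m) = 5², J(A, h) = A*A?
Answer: 627/986 ≈ 0.63590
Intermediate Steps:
J(A, h) = A²
y(m) = 25
w = 1/986 (w = 1/((-31)² + 25) = 1/(961 + 25) = 1/986 ≈ 0.0010142)
R = -627/986 (R = -627*1/986 = -627/986 ≈ -0.63590)
-R = -1*(-627/986) = 627/986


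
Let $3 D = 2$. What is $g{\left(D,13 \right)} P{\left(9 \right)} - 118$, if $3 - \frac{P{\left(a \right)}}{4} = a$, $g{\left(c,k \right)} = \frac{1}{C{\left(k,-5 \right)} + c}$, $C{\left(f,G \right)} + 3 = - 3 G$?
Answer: $- \frac{2278}{19} \approx -119.89$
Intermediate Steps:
$C{\left(f,G \right)} = -3 - 3 G$
$D = \frac{2}{3}$ ($D = \frac{1}{3} \cdot 2 = \frac{2}{3} \approx 0.66667$)
$g{\left(c,k \right)} = \frac{1}{12 + c}$ ($g{\left(c,k \right)} = \frac{1}{\left(-3 - -15\right) + c} = \frac{1}{\left(-3 + 15\right) + c} = \frac{1}{12 + c}$)
$P{\left(a \right)} = 12 - 4 a$
$g{\left(D,13 \right)} P{\left(9 \right)} - 118 = \frac{12 - 36}{12 + \frac{2}{3}} - 118 = \frac{12 - 36}{\frac{38}{3}} - 118 = \frac{3}{38} \left(-24\right) - 118 = - \frac{36}{19} - 118 = - \frac{2278}{19}$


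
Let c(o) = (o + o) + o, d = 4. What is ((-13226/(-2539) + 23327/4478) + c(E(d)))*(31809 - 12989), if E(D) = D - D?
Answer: 1114645374210/5684821 ≈ 1.9607e+5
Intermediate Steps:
E(D) = 0
c(o) = 3*o (c(o) = 2*o + o = 3*o)
((-13226/(-2539) + 23327/4478) + c(E(d)))*(31809 - 12989) = ((-13226/(-2539) + 23327/4478) + 3*0)*(31809 - 12989) = ((-13226*(-1/2539) + 23327*(1/4478)) + 0)*18820 = ((13226/2539 + 23327/4478) + 0)*18820 = (118453281/11369642 + 0)*18820 = (118453281/11369642)*18820 = 1114645374210/5684821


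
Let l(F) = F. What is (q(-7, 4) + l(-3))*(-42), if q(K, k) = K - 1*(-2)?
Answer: 336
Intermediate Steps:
q(K, k) = 2 + K (q(K, k) = K + 2 = 2 + K)
(q(-7, 4) + l(-3))*(-42) = ((2 - 7) - 3)*(-42) = (-5 - 3)*(-42) = -8*(-42) = 336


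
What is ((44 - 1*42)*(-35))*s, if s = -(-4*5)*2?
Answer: -2800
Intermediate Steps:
s = 40 (s = -(-20)*2 = -1*(-40) = 40)
((44 - 1*42)*(-35))*s = ((44 - 1*42)*(-35))*40 = ((44 - 42)*(-35))*40 = (2*(-35))*40 = -70*40 = -2800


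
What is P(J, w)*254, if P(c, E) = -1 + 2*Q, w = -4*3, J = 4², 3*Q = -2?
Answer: -1778/3 ≈ -592.67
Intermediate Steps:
Q = -⅔ (Q = (⅓)*(-2) = -⅔ ≈ -0.66667)
J = 16
w = -12
P(c, E) = -7/3 (P(c, E) = -1 + 2*(-⅔) = -1 - 4/3 = -7/3)
P(J, w)*254 = -7/3*254 = -1778/3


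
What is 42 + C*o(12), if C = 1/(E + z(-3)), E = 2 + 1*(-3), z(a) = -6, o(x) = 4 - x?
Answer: 302/7 ≈ 43.143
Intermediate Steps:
E = -1 (E = 2 - 3 = -1)
C = -1/7 (C = 1/(-1 - 6) = 1/(-7) = -1/7 ≈ -0.14286)
42 + C*o(12) = 42 - (4 - 1*12)/7 = 42 - (4 - 12)/7 = 42 - 1/7*(-8) = 42 + 8/7 = 302/7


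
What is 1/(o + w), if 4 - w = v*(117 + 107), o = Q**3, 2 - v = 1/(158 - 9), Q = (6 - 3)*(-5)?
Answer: -149/568807 ≈ -0.00026195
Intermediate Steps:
Q = -15 (Q = 3*(-5) = -15)
v = 297/149 (v = 2 - 1/(158 - 9) = 2 - 1/149 = 297/149 ≈ 1.9933)
o = -3375 (o = (-15)**3 = -3375)
w = -65932/149 (w = 4 - 297*(117 + 107)/149 = 4 - 297*224/149 = 4 - 1*66528/149 = 4 - 66528/149 = -65932/149 ≈ -442.50)
1/(o + w) = 1/(-3375 - 65932/149) = 1/(-568807/149) = -149/568807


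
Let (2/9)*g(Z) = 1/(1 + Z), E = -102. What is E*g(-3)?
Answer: 459/2 ≈ 229.50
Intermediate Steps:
g(Z) = 9/(2*(1 + Z))
E*g(-3) = -459/(1 - 3) = -459/(-2) = -459*(-1)/2 = -102*(-9/4) = 459/2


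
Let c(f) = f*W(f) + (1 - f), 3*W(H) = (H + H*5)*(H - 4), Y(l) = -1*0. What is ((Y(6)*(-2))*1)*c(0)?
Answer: 0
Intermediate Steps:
Y(l) = 0
W(H) = 2*H*(-4 + H) (W(H) = ((H + H*5)*(H - 4))/3 = ((H + 5*H)*(-4 + H))/3 = ((6*H)*(-4 + H))/3 = (6*H*(-4 + H))/3 = 2*H*(-4 + H))
c(f) = 1 - f + 2*f²*(-4 + f) (c(f) = f*(2*f*(-4 + f)) + (1 - f) = 2*f²*(-4 + f) + (1 - f) = 1 - f + 2*f²*(-4 + f))
((Y(6)*(-2))*1)*c(0) = ((0*(-2))*1)*(1 - 1*0 + 2*0²*(-4 + 0)) = (0*1)*(1 + 0 + 2*0*(-4)) = 0*(1 + 0 + 0) = 0*1 = 0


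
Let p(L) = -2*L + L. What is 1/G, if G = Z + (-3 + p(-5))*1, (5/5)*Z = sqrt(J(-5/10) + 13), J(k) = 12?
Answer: 1/7 ≈ 0.14286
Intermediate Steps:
p(L) = -L
Z = 5 (Z = sqrt(12 + 13) = sqrt(25) = 5)
G = 7 (G = 5 + (-3 - 1*(-5))*1 = 5 + (-3 + 5)*1 = 5 + 2*1 = 5 + 2 = 7)
1/G = 1/7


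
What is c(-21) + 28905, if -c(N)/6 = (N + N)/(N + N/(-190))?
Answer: 1820255/63 ≈ 28893.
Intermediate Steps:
c(N) = -760/63 (c(N) = -6*(N + N)/(N + N/(-190)) = -6*2*N/(N + N*(-1/190)) = -6*2*N/(N - N/190) = -6*2*N/(189*N/190) = -6*2*N*190/(189*N) = -6*380/189 = -760/63)
c(-21) + 28905 = -760/63 + 28905 = 1820255/63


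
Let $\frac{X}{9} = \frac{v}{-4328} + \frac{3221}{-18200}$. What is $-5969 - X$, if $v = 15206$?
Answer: $- \frac{58444941901}{9846200} \approx -5935.8$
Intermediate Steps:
$X = - \frac{327025899}{9846200}$ ($X = 9 \left(\frac{15206}{-4328} + \frac{3221}{-18200}\right) = 9 \left(15206 \left(- \frac{1}{4328}\right) + 3221 \left(- \frac{1}{18200}\right)\right) = 9 \left(- \frac{7603}{2164} - \frac{3221}{18200}\right) = 9 \left(- \frac{36336211}{9846200}\right) = - \frac{327025899}{9846200} \approx -33.213$)
$-5969 - X = -5969 - - \frac{327025899}{9846200} = -5969 + \frac{327025899}{9846200} = - \frac{58444941901}{9846200}$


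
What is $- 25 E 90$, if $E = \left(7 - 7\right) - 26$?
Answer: $58500$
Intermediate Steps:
$E = -26$ ($E = 0 - 26 = -26$)
$- 25 E 90 = \left(-25\right) \left(-26\right) 90 = 650 \cdot 90 = 58500$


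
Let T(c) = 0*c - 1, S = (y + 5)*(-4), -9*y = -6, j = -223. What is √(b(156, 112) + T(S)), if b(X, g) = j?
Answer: 4*I*√14 ≈ 14.967*I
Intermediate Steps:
y = ⅔ (y = -⅑*(-6) = ⅔ ≈ 0.66667)
b(X, g) = -223
S = -68/3 (S = (⅔ + 5)*(-4) = (17/3)*(-4) = -68/3 ≈ -22.667)
T(c) = -1 (T(c) = 0 - 1 = -1)
√(b(156, 112) + T(S)) = √(-223 - 1) = √(-224) = 4*I*√14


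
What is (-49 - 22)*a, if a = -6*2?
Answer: 852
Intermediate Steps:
a = -12
(-49 - 22)*a = (-49 - 22)*(-12) = -71*(-12) = 852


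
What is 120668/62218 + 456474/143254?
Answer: 11421768251/2228244343 ≈ 5.1259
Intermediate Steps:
120668/62218 + 456474/143254 = 120668*(1/62218) + 456474*(1/143254) = 60334/31109 + 228237/71627 = 11421768251/2228244343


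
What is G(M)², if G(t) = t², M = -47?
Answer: 4879681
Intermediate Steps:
G(M)² = ((-47)²)² = 2209² = 4879681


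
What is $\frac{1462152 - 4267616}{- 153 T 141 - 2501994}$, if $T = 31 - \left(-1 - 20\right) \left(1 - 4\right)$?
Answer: $\frac{1402732}{905829} \approx 1.5486$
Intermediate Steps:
$T = -32$ ($T = 31 - \left(-1 - 20\right) \left(-3\right) = 31 - \left(-21\right) \left(-3\right) = 31 - 63 = -32$)
$\frac{1462152 - 4267616}{- 153 T 141 - 2501994} = \frac{1462152 - 4267616}{\left(-153\right) \left(-32\right) 141 - 2501994} = - \frac{2805464}{4896 \cdot 141 - 2501994} = - \frac{2805464}{690336 - 2501994} = - \frac{2805464}{-1811658} = \left(-2805464\right) \left(- \frac{1}{1811658}\right) = \frac{1402732}{905829}$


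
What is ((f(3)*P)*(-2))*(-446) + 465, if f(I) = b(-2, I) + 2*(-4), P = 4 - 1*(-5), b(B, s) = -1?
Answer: -71787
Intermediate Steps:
P = 9 (P = 4 + 5 = 9)
f(I) = -9 (f(I) = -1 + 2*(-4) = -1 - 8 = -9)
((f(3)*P)*(-2))*(-446) + 465 = (-9*9*(-2))*(-446) + 465 = -81*(-2)*(-446) + 465 = 162*(-446) + 465 = -72252 + 465 = -71787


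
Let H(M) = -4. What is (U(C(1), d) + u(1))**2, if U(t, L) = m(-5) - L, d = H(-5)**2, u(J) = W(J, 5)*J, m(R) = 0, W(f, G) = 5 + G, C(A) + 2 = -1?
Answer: 36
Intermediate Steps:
C(A) = -3 (C(A) = -2 - 1 = -3)
u(J) = 10*J (u(J) = (5 + 5)*J = 10*J)
d = 16 (d = (-4)**2 = 16)
U(t, L) = -L (U(t, L) = 0 - L = -L)
(U(C(1), d) + u(1))**2 = (-1*16 + 10*1)**2 = (-16 + 10)**2 = (-6)**2 = 36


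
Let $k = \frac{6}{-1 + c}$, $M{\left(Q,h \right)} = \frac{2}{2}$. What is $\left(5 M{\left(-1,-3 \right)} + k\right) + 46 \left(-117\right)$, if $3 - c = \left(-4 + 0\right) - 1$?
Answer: $- \frac{37633}{7} \approx -5376.1$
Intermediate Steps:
$c = 8$ ($c = 3 - \left(\left(-4 + 0\right) - 1\right) = 3 - \left(-4 - 1\right) = 3 - -5 = 3 + 5 = 8$)
$M{\left(Q,h \right)} = 1$ ($M{\left(Q,h \right)} = 2 \cdot \frac{1}{2} = 1$)
$k = \frac{6}{7}$ ($k = \frac{6}{-1 + 8} = \frac{6}{7} \approx 0.85714$)
$\left(5 M{\left(-1,-3 \right)} + k\right) + 46 \left(-117\right) = \left(5 \cdot 1 + \frac{6}{7}\right) + 46 \left(-117\right) = \left(5 + \frac{6}{7}\right) - 5382 = \frac{41}{7} - 5382 = - \frac{37633}{7}$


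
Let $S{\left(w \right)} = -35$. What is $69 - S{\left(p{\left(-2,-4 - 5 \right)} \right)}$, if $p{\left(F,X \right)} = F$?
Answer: $104$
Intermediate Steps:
$69 - S{\left(p{\left(-2,-4 - 5 \right)} \right)} = 69 - -35 = 69 + 35 = 104$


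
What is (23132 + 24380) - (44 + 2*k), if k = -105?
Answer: 47678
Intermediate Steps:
(23132 + 24380) - (44 + 2*k) = (23132 + 24380) - (44 + 2*(-105)) = 47512 - (44 - 210) = 47512 - 1*(-166) = 47512 + 166 = 47678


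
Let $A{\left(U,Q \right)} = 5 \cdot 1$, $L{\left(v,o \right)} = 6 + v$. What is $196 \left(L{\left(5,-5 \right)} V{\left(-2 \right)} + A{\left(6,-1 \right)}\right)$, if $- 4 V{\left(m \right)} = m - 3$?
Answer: $3675$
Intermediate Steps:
$V{\left(m \right)} = \frac{3}{4} - \frac{m}{4}$ ($V{\left(m \right)} = - \frac{m - 3}{4} = - \frac{-3 + m}{4} = \frac{3}{4} - \frac{m}{4}$)
$A{\left(U,Q \right)} = 5$
$196 \left(L{\left(5,-5 \right)} V{\left(-2 \right)} + A{\left(6,-1 \right)}\right) = 196 \left(\left(6 + 5\right) \left(\frac{3}{4} - - \frac{1}{2}\right) + 5\right) = 196 \left(11 \left(\frac{3}{4} + \frac{1}{2}\right) + 5\right) = 196 \left(11 \cdot \frac{5}{4} + 5\right) = 196 \left(\frac{55}{4} + 5\right) = 196 \cdot \frac{75}{4} = 3675$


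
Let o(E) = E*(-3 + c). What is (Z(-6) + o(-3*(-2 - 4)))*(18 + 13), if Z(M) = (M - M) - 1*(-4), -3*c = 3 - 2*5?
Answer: -248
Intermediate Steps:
c = 7/3 (c = -(3 - 2*5)/3 = -(3 - 10)/3 = -1/3*(-7) = 7/3 ≈ 2.3333)
o(E) = -2*E/3 (o(E) = E*(-3 + 7/3) = E*(-2/3) = -2*E/3)
Z(M) = 4 (Z(M) = 0 + 4 = 4)
(Z(-6) + o(-3*(-2 - 4)))*(18 + 13) = (4 - (-2)*(-2 - 4))*(18 + 13) = (4 - (-2)*(-6))*31 = (4 - 2/3*18)*31 = (4 - 12)*31 = -8*31 = -248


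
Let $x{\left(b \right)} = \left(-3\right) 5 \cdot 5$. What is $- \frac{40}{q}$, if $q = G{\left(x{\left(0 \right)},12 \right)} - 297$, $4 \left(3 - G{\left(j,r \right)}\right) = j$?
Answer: $\frac{160}{1101} \approx 0.14532$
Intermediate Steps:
$x{\left(b \right)} = -75$ ($x{\left(b \right)} = \left(-15\right) 5 = -75$)
$G{\left(j,r \right)} = 3 - \frac{j}{4}$
$q = - \frac{1101}{4}$ ($q = \left(3 - - \frac{75}{4}\right) - 297 = \left(3 + \frac{75}{4}\right) - 297 = \frac{87}{4} - 297 = - \frac{1101}{4} \approx -275.25$)
$- \frac{40}{q} = - \frac{40}{- \frac{1101}{4}} = \left(-40\right) \left(- \frac{4}{1101}\right) = \frac{160}{1101}$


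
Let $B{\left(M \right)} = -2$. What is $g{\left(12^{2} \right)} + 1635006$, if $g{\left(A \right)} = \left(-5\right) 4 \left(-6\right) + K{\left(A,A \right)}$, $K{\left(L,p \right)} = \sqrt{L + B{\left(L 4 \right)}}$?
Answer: $1635126 + \sqrt{142} \approx 1.6351 \cdot 10^{6}$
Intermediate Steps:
$K{\left(L,p \right)} = \sqrt{-2 + L}$ ($K{\left(L,p \right)} = \sqrt{L - 2} = \sqrt{-2 + L}$)
$g{\left(A \right)} = 120 + \sqrt{-2 + A}$ ($g{\left(A \right)} = \left(-5\right) 4 \left(-6\right) + \sqrt{-2 + A} = \left(-20\right) \left(-6\right) + \sqrt{-2 + A} = 120 + \sqrt{-2 + A}$)
$g{\left(12^{2} \right)} + 1635006 = \left(120 + \sqrt{-2 + 12^{2}}\right) + 1635006 = \left(120 + \sqrt{-2 + 144}\right) + 1635006 = \left(120 + \sqrt{142}\right) + 1635006 = 1635126 + \sqrt{142}$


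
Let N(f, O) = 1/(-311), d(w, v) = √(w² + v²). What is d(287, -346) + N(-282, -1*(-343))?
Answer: -1/311 + √202085 ≈ 449.54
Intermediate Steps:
d(w, v) = √(v² + w²)
N(f, O) = -1/311
d(287, -346) + N(-282, -1*(-343)) = √((-346)² + 287²) - 1/311 = √(119716 + 82369) - 1/311 = √202085 - 1/311 = -1/311 + √202085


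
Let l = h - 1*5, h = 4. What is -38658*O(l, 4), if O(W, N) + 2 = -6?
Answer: 309264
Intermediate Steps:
l = -1 (l = 4 - 1*5 = 4 - 5 = -1)
O(W, N) = -8 (O(W, N) = -2 - 6 = -8)
-38658*O(l, 4) = -38658*(-8) = 309264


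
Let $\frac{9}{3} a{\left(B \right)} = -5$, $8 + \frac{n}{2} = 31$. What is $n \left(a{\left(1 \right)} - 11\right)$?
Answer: $- \frac{1748}{3} \approx -582.67$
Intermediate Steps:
$n = 46$ ($n = -16 + 2 \cdot 31 = -16 + 62 = 46$)
$a{\left(B \right)} = - \frac{5}{3}$ ($a{\left(B \right)} = \frac{1}{3} \left(-5\right) = - \frac{5}{3}$)
$n \left(a{\left(1 \right)} - 11\right) = 46 \left(- \frac{5}{3} - 11\right) = 46 \left(- \frac{38}{3}\right) = - \frac{1748}{3}$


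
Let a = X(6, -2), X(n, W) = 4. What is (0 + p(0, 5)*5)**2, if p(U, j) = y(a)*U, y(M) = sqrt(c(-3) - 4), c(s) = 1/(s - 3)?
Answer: 0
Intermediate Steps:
c(s) = 1/(-3 + s)
a = 4
y(M) = 5*I*sqrt(6)/6 (y(M) = sqrt(1/(-3 - 3) - 4) = sqrt(1/(-6) - 4) = sqrt(-1/6 - 4) = sqrt(-25/6) = 5*I*sqrt(6)/6)
p(U, j) = 5*I*U*sqrt(6)/6 (p(U, j) = (5*I*sqrt(6)/6)*U = 5*I*U*sqrt(6)/6)
(0 + p(0, 5)*5)**2 = (0 + ((5/6)*I*0*sqrt(6))*5)**2 = (0 + 0*5)**2 = (0 + 0)**2 = 0**2 = 0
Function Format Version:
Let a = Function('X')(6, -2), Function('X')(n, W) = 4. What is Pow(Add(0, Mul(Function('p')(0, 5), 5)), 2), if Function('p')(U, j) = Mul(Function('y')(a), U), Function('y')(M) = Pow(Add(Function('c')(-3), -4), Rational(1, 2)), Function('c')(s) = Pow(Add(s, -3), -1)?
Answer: 0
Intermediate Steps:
Function('c')(s) = Pow(Add(-3, s), -1)
a = 4
Function('y')(M) = Mul(Rational(5, 6), I, Pow(6, Rational(1, 2))) (Function('y')(M) = Pow(Add(Pow(Add(-3, -3), -1), -4), Rational(1, 2)) = Pow(Add(Pow(-6, -1), -4), Rational(1, 2)) = Pow(Add(Rational(-1, 6), -4), Rational(1, 2)) = Pow(Rational(-25, 6), Rational(1, 2)) = Mul(Rational(5, 6), I, Pow(6, Rational(1, 2))))
Function('p')(U, j) = Mul(Rational(5, 6), I, U, Pow(6, Rational(1, 2))) (Function('p')(U, j) = Mul(Mul(Rational(5, 6), I, Pow(6, Rational(1, 2))), U) = Mul(Rational(5, 6), I, U, Pow(6, Rational(1, 2))))
Pow(Add(0, Mul(Function('p')(0, 5), 5)), 2) = Pow(Add(0, Mul(Mul(Rational(5, 6), I, 0, Pow(6, Rational(1, 2))), 5)), 2) = Pow(Add(0, Mul(0, 5)), 2) = Pow(Add(0, 0), 2) = Pow(0, 2) = 0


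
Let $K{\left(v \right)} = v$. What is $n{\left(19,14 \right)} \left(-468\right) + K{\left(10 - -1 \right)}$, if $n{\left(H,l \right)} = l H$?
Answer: $-124477$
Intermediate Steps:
$n{\left(H,l \right)} = H l$
$n{\left(19,14 \right)} \left(-468\right) + K{\left(10 - -1 \right)} = 19 \cdot 14 \left(-468\right) + \left(10 - -1\right) = 266 \left(-468\right) + \left(10 + 1\right) = -124488 + 11 = -124477$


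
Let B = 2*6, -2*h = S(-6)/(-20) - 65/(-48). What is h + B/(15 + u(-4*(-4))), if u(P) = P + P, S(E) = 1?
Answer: -8951/22560 ≈ -0.39676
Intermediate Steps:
u(P) = 2*P
h = -313/480 (h = -(1/(-20) - 65/(-48))/2 = -(1*(-1/20) - 65*(-1/48))/2 = -(-1/20 + 65/48)/2 = -1/2*313/240 = -313/480 ≈ -0.65208)
B = 12
h + B/(15 + u(-4*(-4))) = -313/480 + 12/(15 + 2*(-4*(-4))) = -313/480 + 12/(15 + 2*16) = -313/480 + 12/(15 + 32) = -313/480 + 12/47 = -8951/22560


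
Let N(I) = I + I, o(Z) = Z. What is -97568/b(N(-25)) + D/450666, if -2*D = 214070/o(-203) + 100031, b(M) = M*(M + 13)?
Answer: -8944613104739/169247616300 ≈ -52.849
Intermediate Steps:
N(I) = 2*I
b(M) = M*(13 + M)
D = -20092223/406 (D = -(214070/(-203) + 100031)/2 = -(214070*(-1/203) + 100031)/2 = -(-214070/203 + 100031)/2 = -½*20092223/203 = -20092223/406 ≈ -49488.)
-97568/b(N(-25)) + D/450666 = -97568*(-1/(50*(13 + 2*(-25)))) - 20092223/406/450666 = -97568*(-1/(50*(13 - 50))) - 20092223/406*1/450666 = -97568/((-50*(-37))) - 20092223/182970396 = -97568/1850 - 20092223/182970396 = -97568*1/1850 - 20092223/182970396 = -48784/925 - 20092223/182970396 = -8944613104739/169247616300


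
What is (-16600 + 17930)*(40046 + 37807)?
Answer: 103544490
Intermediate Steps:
(-16600 + 17930)*(40046 + 37807) = 1330*77853 = 103544490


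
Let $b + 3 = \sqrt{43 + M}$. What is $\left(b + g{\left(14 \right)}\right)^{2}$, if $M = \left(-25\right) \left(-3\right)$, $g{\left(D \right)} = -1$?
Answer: $\left(4 - \sqrt{118}\right)^{2} \approx 47.098$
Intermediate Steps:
$M = 75$
$b = -3 + \sqrt{118}$ ($b = -3 + \sqrt{43 + 75} = -3 + \sqrt{118} \approx 7.8628$)
$\left(b + g{\left(14 \right)}\right)^{2} = \left(\left(-3 + \sqrt{118}\right) - 1\right)^{2} = \left(-4 + \sqrt{118}\right)^{2}$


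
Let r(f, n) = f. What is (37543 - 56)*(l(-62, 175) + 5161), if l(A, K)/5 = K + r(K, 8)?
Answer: 259072657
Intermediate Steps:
l(A, K) = 10*K (l(A, K) = 5*(K + K) = 5*(2*K) = 10*K)
(37543 - 56)*(l(-62, 175) + 5161) = (37543 - 56)*(10*175 + 5161) = 37487*(1750 + 5161) = 37487*6911 = 259072657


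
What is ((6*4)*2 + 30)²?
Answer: 6084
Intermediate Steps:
((6*4)*2 + 30)² = (24*2 + 30)² = (48 + 30)² = 78² = 6084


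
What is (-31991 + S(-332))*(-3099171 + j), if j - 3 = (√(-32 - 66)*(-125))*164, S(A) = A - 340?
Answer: 101228124384 + 4687140500*I*√2 ≈ 1.0123e+11 + 6.6286e+9*I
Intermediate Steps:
S(A) = -340 + A
j = 3 - 143500*I*√2 (j = 3 + (√(-32 - 66)*(-125))*164 = 3 + (√(-98)*(-125))*164 = 3 + ((7*I*√2)*(-125))*164 = 3 - 875*I*√2*164 = 3 - 143500*I*√2 ≈ 3.0 - 2.0294e+5*I)
(-31991 + S(-332))*(-3099171 + j) = (-31991 + (-340 - 332))*(-3099171 + (3 - 143500*I*√2)) = (-31991 - 672)*(-3099168 - 143500*I*√2) = -32663*(-3099168 - 143500*I*√2) = 101228124384 + 4687140500*I*√2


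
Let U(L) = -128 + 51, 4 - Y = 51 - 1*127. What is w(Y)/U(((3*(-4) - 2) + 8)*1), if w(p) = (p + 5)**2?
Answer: -7225/77 ≈ -93.831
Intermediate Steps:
Y = 80 (Y = 4 - (51 - 1*127) = 4 - (51 - 127) = 4 - 1*(-76) = 4 + 76 = 80)
U(L) = -77
w(p) = (5 + p)**2
w(Y)/U(((3*(-4) - 2) + 8)*1) = (5 + 80)**2/(-77) = 85**2*(-1/77) = 7225*(-1/77) = -7225/77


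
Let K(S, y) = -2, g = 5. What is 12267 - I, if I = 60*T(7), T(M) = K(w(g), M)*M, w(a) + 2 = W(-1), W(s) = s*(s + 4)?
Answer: 13107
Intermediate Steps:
W(s) = s*(4 + s)
w(a) = -5 (w(a) = -2 - (4 - 1) = -2 - 1*3 = -2 - 3 = -5)
T(M) = -2*M
I = -840 (I = 60*(-2*7) = 60*(-14) = -840)
12267 - I = 12267 - 1*(-840) = 12267 + 840 = 13107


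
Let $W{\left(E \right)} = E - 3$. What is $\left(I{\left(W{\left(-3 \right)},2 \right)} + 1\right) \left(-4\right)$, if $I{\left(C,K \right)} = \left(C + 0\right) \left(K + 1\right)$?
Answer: $68$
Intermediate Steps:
$W{\left(E \right)} = -3 + E$
$I{\left(C,K \right)} = C \left(1 + K\right)$
$\left(I{\left(W{\left(-3 \right)},2 \right)} + 1\right) \left(-4\right) = \left(\left(-3 - 3\right) \left(1 + 2\right) + 1\right) \left(-4\right) = \left(\left(-6\right) 3 + 1\right) \left(-4\right) = \left(-18 + 1\right) \left(-4\right) = \left(-17\right) \left(-4\right) = 68$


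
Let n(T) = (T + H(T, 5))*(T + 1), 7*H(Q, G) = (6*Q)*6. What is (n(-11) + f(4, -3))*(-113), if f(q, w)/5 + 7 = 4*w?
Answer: -459345/7 ≈ -65621.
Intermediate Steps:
f(q, w) = -35 + 20*w (f(q, w) = -35 + 5*(4*w) = -35 + 20*w)
H(Q, G) = 36*Q/7 (H(Q, G) = ((6*Q)*6)/7 = (36*Q)/7 = 36*Q/7)
n(T) = 43*T*(1 + T)/7 (n(T) = (T + 36*T/7)*(T + 1) = (43*T/7)*(1 + T) = 43*T*(1 + T)/7)
(n(-11) + f(4, -3))*(-113) = ((43/7)*(-11)*(1 - 11) + (-35 + 20*(-3)))*(-113) = ((43/7)*(-11)*(-10) + (-35 - 60))*(-113) = (4730/7 - 95)*(-113) = (4065/7)*(-113) = -459345/7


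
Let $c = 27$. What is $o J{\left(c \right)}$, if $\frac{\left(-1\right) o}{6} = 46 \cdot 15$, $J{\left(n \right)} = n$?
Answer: $-111780$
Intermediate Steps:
$o = -4140$ ($o = - 6 \cdot 46 \cdot 15 = \left(-6\right) 690 = -4140$)
$o J{\left(c \right)} = \left(-4140\right) 27 = -111780$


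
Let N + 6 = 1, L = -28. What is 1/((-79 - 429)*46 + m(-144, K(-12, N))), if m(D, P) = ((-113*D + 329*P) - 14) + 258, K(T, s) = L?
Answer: -1/16064 ≈ -6.2251e-5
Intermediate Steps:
N = -5 (N = -6 + 1 = -5)
K(T, s) = -28
m(D, P) = 244 - 113*D + 329*P (m(D, P) = (-14 - 113*D + 329*P) + 258 = 244 - 113*D + 329*P)
1/((-79 - 429)*46 + m(-144, K(-12, N))) = 1/((-79 - 429)*46 + (244 - 113*(-144) + 329*(-28))) = 1/(-508*46 + (244 + 16272 - 9212)) = 1/(-23368 + 7304) = 1/(-16064) = -1/16064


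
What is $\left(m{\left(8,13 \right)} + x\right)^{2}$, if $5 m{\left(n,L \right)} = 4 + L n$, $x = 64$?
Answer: $\frac{183184}{25} \approx 7327.4$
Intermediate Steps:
$m{\left(n,L \right)} = \frac{4}{5} + \frac{L n}{5}$ ($m{\left(n,L \right)} = \frac{4 + L n}{5} = \frac{4}{5} + \frac{L n}{5}$)
$\left(m{\left(8,13 \right)} + x\right)^{2} = \left(\left(\frac{4}{5} + \frac{1}{5} \cdot 13 \cdot 8\right) + 64\right)^{2} = \left(\left(\frac{4}{5} + \frac{104}{5}\right) + 64\right)^{2} = \left(\frac{108}{5} + 64\right)^{2} = \left(\frac{428}{5}\right)^{2} = \frac{183184}{25}$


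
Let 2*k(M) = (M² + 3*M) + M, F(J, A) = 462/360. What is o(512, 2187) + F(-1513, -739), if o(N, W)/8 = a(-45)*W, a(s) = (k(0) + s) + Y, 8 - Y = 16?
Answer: -55637203/60 ≈ -9.2729e+5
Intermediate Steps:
Y = -8 (Y = 8 - 1*16 = 8 - 16 = -8)
F(J, A) = 77/60 (F(J, A) = 462*(1/360) = 77/60)
k(M) = M²/2 + 2*M (k(M) = ((M² + 3*M) + M)/2 = (M² + 4*M)/2 = M²/2 + 2*M)
a(s) = -8 + s (a(s) = ((½)*0*(4 + 0) + s) - 8 = ((½)*0*4 + s) - 8 = (0 + s) - 8 = s - 8 = -8 + s)
o(N, W) = -424*W (o(N, W) = 8*((-8 - 45)*W) = 8*(-53*W) = -424*W)
o(512, 2187) + F(-1513, -739) = -424*2187 + 77/60 = -927288 + 77/60 = -55637203/60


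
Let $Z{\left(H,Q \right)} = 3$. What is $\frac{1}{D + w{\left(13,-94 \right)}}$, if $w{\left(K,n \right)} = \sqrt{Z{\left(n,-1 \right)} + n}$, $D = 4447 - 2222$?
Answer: $\frac{2225}{4950716} - \frac{i \sqrt{91}}{4950716} \approx 0.00044943 - 1.9269 \cdot 10^{-6} i$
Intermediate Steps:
$D = 2225$
$w{\left(K,n \right)} = \sqrt{3 + n}$
$\frac{1}{D + w{\left(13,-94 \right)}} = \frac{1}{2225 + \sqrt{3 - 94}} = \frac{1}{2225 + \sqrt{-91}} = \frac{1}{2225 + i \sqrt{91}}$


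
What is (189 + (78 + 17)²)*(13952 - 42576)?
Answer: -263741536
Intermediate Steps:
(189 + (78 + 17)²)*(13952 - 42576) = (189 + 95²)*(-28624) = (189 + 9025)*(-28624) = 9214*(-28624) = -263741536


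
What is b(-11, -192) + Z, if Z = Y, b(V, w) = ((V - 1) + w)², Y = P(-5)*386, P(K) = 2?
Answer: 42388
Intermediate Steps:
Y = 772 (Y = 2*386 = 772)
b(V, w) = (-1 + V + w)² (b(V, w) = ((-1 + V) + w)² = (-1 + V + w)²)
Z = 772
b(-11, -192) + Z = (-1 - 11 - 192)² + 772 = (-204)² + 772 = 41616 + 772 = 42388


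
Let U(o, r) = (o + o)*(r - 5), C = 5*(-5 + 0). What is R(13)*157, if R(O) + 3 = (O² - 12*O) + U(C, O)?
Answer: -61230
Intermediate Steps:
C = -25 (C = 5*(-5) = -25)
U(o, r) = 2*o*(-5 + r) (U(o, r) = (2*o)*(-5 + r) = 2*o*(-5 + r))
R(O) = 247 + O² - 62*O (R(O) = -3 + ((O² - 12*O) + 2*(-25)*(-5 + O)) = -3 + ((O² - 12*O) + (250 - 50*O)) = -3 + (250 + O² - 62*O) = 247 + O² - 62*O)
R(13)*157 = (247 + 13² - 62*13)*157 = (247 + 169 - 806)*157 = -390*157 = -61230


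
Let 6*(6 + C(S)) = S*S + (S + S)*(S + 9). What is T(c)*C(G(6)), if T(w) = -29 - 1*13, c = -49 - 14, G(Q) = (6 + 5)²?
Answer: -322455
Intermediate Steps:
G(Q) = 121 (G(Q) = 11² = 121)
C(S) = -6 + S²/6 + S*(9 + S)/3 (C(S) = -6 + (S*S + (S + S)*(S + 9))/6 = -6 + (S² + (2*S)*(9 + S))/6 = -6 + (S² + 2*S*(9 + S))/6 = -6 + (S²/6 + S*(9 + S)/3) = -6 + S²/6 + S*(9 + S)/3)
c = -63
T(w) = -42 (T(w) = -29 - 13 = -42)
T(c)*C(G(6)) = -42*(-6 + (½)*121² + 3*121) = -42*(-6 + (½)*14641 + 363) = -42*(-6 + 14641/2 + 363) = -42*15355/2 = -322455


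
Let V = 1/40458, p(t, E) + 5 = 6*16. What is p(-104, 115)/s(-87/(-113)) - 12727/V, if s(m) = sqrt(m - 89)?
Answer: -514908966 - 91*I*sqrt(1126610)/9970 ≈ -5.1491e+8 - 9.688*I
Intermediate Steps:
p(t, E) = 91 (p(t, E) = -5 + 6*16 = -5 + 96 = 91)
V = 1/40458 ≈ 2.4717e-5
s(m) = sqrt(-89 + m)
p(-104, 115)/s(-87/(-113)) - 12727/V = 91/(sqrt(-89 - 87/(-113))) - 12727/1/40458 = 91/(sqrt(-89 - 87*(-1/113))) - 12727*40458 = 91/(sqrt(-89 + 87/113)) - 514908966 = 91/(sqrt(-9970/113)) - 514908966 = 91/((I*sqrt(1126610)/113)) - 514908966 = 91*(-I*sqrt(1126610)/9970) - 514908966 = -91*I*sqrt(1126610)/9970 - 514908966 = -514908966 - 91*I*sqrt(1126610)/9970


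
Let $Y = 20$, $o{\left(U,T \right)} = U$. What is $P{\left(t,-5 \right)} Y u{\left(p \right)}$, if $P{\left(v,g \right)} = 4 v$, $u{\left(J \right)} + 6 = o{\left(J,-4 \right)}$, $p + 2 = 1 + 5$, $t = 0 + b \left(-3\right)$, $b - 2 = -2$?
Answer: $0$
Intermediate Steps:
$b = 0$ ($b = 2 - 2 = 0$)
$t = 0$ ($t = 0 + 0 \left(-3\right) = 0 + 0 = 0$)
$p = 4$ ($p = -2 + \left(1 + 5\right) = -2 + 6 = 4$)
$u{\left(J \right)} = -6 + J$
$P{\left(t,-5 \right)} Y u{\left(p \right)} = 4 \cdot 0 \cdot 20 \left(-6 + 4\right) = 0 \cdot 20 \left(-2\right) = 0 \left(-2\right) = 0$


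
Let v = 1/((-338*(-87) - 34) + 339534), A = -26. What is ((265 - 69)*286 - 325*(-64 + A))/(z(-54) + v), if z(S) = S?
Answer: -1851170308/1171819 ≈ -1579.7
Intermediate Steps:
v = 1/368906 (v = 1/((29406 - 34) + 339534) = 1/(29372 + 339534) = 1/368906 ≈ 2.7107e-6)
((265 - 69)*286 - 325*(-64 + A))/(z(-54) + v) = ((265 - 69)*286 - 325*(-64 - 26))/(-54 + 1/368906) = (196*286 - 325*(-90))/(-19920923/368906) = (56056 + 29250)*(-368906/19920923) = 85306*(-368906/19920923) = -1851170308/1171819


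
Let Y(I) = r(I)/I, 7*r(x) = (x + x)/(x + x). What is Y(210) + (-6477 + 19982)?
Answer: 19852351/1470 ≈ 13505.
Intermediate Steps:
r(x) = ⅐ (r(x) = ((x + x)/(x + x))/7 = ((2*x)/((2*x)))/7 = ((2*x)*(1/(2*x)))/7 = (⅐)*1 = ⅐)
Y(I) = 1/(7*I)
Y(210) + (-6477 + 19982) = (⅐)/210 + (-6477 + 19982) = (⅐)*(1/210) + 13505 = 1/1470 + 13505 = 19852351/1470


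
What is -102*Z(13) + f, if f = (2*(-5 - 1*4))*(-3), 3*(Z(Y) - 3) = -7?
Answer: -14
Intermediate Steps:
Z(Y) = ⅔ (Z(Y) = 3 + (⅓)*(-7) = 3 - 7/3 = ⅔)
f = 54 (f = (2*(-5 - 4))*(-3) = (2*(-9))*(-3) = -18*(-3) = 54)
-102*Z(13) + f = -102*⅔ + 54 = -68 + 54 = -14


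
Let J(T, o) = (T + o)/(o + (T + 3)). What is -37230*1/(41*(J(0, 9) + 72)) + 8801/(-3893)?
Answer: -228250097/15482461 ≈ -14.742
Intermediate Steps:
J(T, o) = (T + o)/(3 + T + o) (J(T, o) = (T + o)/(o + (3 + T)) = (T + o)/(3 + T + o))
-37230*1/(41*(J(0, 9) + 72)) + 8801/(-3893) = -37230*1/(41*((0 + 9)/(3 + 0 + 9) + 72)) + 8801/(-3893) = -37230*1/(41*(9/12 + 72)) + 8801*(-1/3893) = -37230*1/(41*((1/12)*9 + 72)) - 8801/3893 = -37230*1/(41*(¾ + 72)) - 8801/3893 = -37230/((291/4)*41) - 8801/3893 = -37230/11931/4 - 8801/3893 = -37230*4/11931 - 8801/3893 = -49640/3977 - 8801/3893 = -228250097/15482461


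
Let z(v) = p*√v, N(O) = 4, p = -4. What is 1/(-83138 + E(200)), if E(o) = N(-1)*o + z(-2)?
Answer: I/(2*(-41169*I + 2*√2)) ≈ -1.2145e-5 + 8.344e-10*I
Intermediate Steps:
z(v) = -4*√v
E(o) = 4*o - 4*I*√2
1/(-83138 + E(200)) = 1/(-83138 + (4*200 - 4*I*√2)) = 1/(-83138 + (800 - 4*I*√2)) = 1/(-82338 - 4*I*√2)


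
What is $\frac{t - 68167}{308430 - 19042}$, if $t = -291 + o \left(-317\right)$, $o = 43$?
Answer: $- \frac{82089}{289388} \approx -0.28366$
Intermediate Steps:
$t = -13922$ ($t = -291 + 43 \left(-317\right) = -291 - 13631 = -13922$)
$\frac{t - 68167}{308430 - 19042} = \frac{-13922 - 68167}{308430 - 19042} = - \frac{82089}{289388}$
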